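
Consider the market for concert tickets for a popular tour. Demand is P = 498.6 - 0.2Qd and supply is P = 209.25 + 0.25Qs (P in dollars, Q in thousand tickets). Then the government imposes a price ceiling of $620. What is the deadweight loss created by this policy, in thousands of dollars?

0

Rearranging demand gives Qd = 2493 - 5P; rearranging supply gives Qs = 4P - 837. In a free market, 2493 - 5P = 4P - 837 gives the equilibrium P* = 370, Q* = 643.
The ceiling of 620 is above the equilibrium price 370, so it is not binding; the market clears at P* = 370, Q* = 643.
Since the control does not bind, no trades are prevented and deadweight loss is zero.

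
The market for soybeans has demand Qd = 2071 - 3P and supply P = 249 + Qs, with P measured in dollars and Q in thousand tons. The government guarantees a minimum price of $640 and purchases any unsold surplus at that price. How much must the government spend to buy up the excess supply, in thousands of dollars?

153600

Rearranging supply gives Qs = P - 249. In a free market, 2071 - 3P = P - 249 gives the equilibrium P* = 580, Q* = 331.
Because the floor (640) lies above the market-clearing price, it is binding.
At P = 640: Qd = 2071 - 3·640 = 151 and Qs = 640 - 249 = 391.
Surplus = Qs - Qd = 240.
Government expenditure = surplus × support price = 240 × 640 = 153600.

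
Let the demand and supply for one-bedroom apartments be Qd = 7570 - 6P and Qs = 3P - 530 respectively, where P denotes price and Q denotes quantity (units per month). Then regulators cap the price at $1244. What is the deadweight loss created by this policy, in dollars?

Without the control the market clears where 7570 - 6P = 3P - 530, i.e. P* = 900 and Q* = 2170.
The ceiling of 1244 is above the equilibrium price 900, so it is not binding; the market clears at P* = 900, Q* = 2170.
Since the control does not bind, no trades are prevented and deadweight loss is zero.

0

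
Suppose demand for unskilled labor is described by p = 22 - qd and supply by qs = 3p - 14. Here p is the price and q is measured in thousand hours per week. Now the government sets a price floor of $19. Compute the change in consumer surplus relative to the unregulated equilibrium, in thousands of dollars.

-80

Rearranging demand gives qd = 22 - p. Equilibrium: 22 - p = 3p - 14, so 36 = 4p and p* = 9, q* = 13.
Because the floor (19) lies above the market-clearing price, it is binding.
At p = 19: qd = 22 - 19 = 3 and qs = 3·19 - 14 = 43.
Consumer surplus without the control is ½ · (22 - 9) · 13 = 84.5.
With the floor, consumers buy 3 units at 19, so CS = ½ · (22 - 19) · 3 = 4.5.
Change in consumer surplus = 4.5 - 84.5 = -80.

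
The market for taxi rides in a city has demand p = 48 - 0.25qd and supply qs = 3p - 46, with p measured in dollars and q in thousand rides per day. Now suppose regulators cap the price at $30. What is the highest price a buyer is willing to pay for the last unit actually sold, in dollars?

Rearranging demand gives qd = 192 - 4p. Equilibrium: 192 - 4p = 3p - 46, so 238 = 7p and p* = 34, q* = 56.
The ceiling of 30 is below the equilibrium price 34, so it binds.
At p = 30: qd = 192 - 4·30 = 72 and qs = 3·30 - 46 = 44.
Only 44 units reach the market. On the demand curve, the marginal buyer's willingness to pay at q = 44 is (192 - 44)/4 = 37.

37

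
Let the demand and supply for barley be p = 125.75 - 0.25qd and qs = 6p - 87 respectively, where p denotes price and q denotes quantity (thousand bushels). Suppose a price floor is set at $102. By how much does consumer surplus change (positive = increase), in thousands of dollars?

-7783

Rearranging demand gives qd = 503 - 4p. In a free market, 503 - 4p = 6p - 87 gives the equilibrium p* = 59, q* = 267.
Since 102 > 59, the floor is binding.
At p = 102: qd = 503 - 4·102 = 95 and qs = 6·102 - 87 = 525.
Consumer surplus without the control is ½ · (125.75 - 59) · 267 = 8911.125.
With the floor, consumers buy 95 units at 102, so CS = ½ · (125.75 - 102) · 95 = 1128.125.
Change in consumer surplus = 1128.125 - 8911.125 = -7783.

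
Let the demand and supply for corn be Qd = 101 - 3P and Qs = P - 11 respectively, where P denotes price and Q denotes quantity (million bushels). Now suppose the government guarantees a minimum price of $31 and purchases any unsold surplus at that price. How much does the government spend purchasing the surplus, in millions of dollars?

Without the control the market clears where 101 - 3P = P - 11, i.e. P* = 28 and Q* = 17.
The floor of 31 is above the equilibrium price 28, so it binds.
At P = 31: Qd = 101 - 3·31 = 8 and Qs = 31 - 11 = 20.
Surplus = Qs - Qd = 12.
Government expenditure = surplus × support price = 12 × 31 = 372.

372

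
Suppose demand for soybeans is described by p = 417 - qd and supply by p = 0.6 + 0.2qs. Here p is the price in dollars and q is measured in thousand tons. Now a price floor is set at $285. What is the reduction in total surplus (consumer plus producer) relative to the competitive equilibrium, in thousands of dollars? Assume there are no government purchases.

Rearranging demand gives qd = 417 - p; rearranging supply gives qs = 5p - 3. Equilibrium: 417 - p = 5p - 3, so 420 = 6p and p* = 70, q* = 347.
Because the floor (285) lies above the market-clearing price, it is binding.
At p = 285: qd = 417 - 285 = 132 and qs = 5·285 - 3 = 1422.
Quantity traded falls to 132. At q = 132 the demand price is 417 - 132 = 285 and the supply price is (3 + 132)/5 = 27.
Deadweight loss = ½ · (285 - 27) · (347 - 132) = ½ · 258 · 215 = 27735.

27735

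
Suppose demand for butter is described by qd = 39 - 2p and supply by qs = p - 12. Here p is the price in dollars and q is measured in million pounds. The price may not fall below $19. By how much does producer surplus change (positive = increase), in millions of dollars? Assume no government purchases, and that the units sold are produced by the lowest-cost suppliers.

Equilibrium: 39 - 2p = p - 12, so 51 = 3p and p* = 17, q* = 5.
The floor of 19 is above the equilibrium price 17, so it binds.
At p = 19: qd = 39 - 2·19 = 1 and qs = 19 - 12 = 7.
Producer surplus without the control is ½ · (17 - 12) · 5 = 12.5.
With the floor, 1 units are sold at 19. The supply price at q = 1 is 13, so PS = ½ · [(19 - 12) + (19 - 13)] · 1 = 6.5.
Change in producer surplus = 6.5 - 12.5 = -6.

-6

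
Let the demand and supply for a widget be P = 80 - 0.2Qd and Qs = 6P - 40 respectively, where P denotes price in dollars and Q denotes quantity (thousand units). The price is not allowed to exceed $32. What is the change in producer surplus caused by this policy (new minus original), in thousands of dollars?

-1408

Rearranging demand gives Qd = 400 - 5P. Setting quantity demanded equal to quantity supplied, 400 - 5P = 6P - 40, gives P* = 40 and Q* = 200.
Since 32 < 40, the ceiling is binding.
At P = 32: Qd = 400 - 5·32 = 240 and Qs = 6·32 - 40 = 152.
Producer surplus without the control is ½ · (40 - 20/3) · 200 = 10000/3.
With the ceiling, producers sell 152 units at 32, so PS = ½ · (32 - 20/3) · 152 = 5776/3.
Change in producer surplus = 5776/3 - 10000/3 = -1408.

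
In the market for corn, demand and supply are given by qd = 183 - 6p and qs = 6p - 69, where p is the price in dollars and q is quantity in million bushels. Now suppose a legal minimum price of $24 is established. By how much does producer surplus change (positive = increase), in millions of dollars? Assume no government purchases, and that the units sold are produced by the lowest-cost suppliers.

90

In a free market, 183 - 6p = 6p - 69 gives the equilibrium p* = 21, q* = 57.
Since 24 > 21, the floor is binding.
At p = 24: qd = 183 - 6·24 = 39 and qs = 6·24 - 69 = 75.
Producer surplus without the control is ½ · (21 - 11.5) · 57 = 270.75.
With the floor, 39 units are sold at 24. The supply price at q = 39 is 18, so PS = ½ · [(24 - 11.5) + (24 - 18)] · 39 = 360.75.
Change in producer surplus = 360.75 - 270.75 = 90.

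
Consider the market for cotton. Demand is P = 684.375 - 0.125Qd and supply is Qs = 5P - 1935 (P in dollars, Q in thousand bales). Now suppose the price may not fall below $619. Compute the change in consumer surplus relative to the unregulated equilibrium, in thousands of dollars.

-35231

Rearranging demand gives Qd = 5475 - 8P. Setting quantity demanded equal to quantity supplied, 5475 - 8P = 5P - 1935, gives P* = 570 and Q* = 915.
Since 619 > 570, the floor is binding.
At P = 619: Qd = 5475 - 8·619 = 523 and Qs = 5·619 - 1935 = 1160.
Consumer surplus without the control is ½ · (684.375 - 570) · 915 = 52326.5625.
With the floor, consumers buy 523 units at 619, so CS = ½ · (684.375 - 619) · 523 = 17095.5625.
Change in consumer surplus = 17095.5625 - 52326.5625 = -35231.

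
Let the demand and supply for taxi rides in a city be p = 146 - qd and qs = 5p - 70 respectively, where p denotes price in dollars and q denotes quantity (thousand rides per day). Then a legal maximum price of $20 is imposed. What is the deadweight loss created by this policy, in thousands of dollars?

Rearranging demand gives qd = 146 - p. In a free market, 146 - p = 5p - 70 gives the equilibrium p* = 36, q* = 110.
The ceiling of 20 is below the equilibrium price 36, so it binds.
At p = 20: qd = 146 - 20 = 126 and qs = 5·20 - 70 = 30.
Quantity traded falls to 30. At q = 30 the demand price is 146 - 30 = 116 and the supply price is (70 + 30)/5 = 20.
Deadweight loss = ½ · (116 - 20) · (110 - 30) = ½ · 96 · 80 = 3840.

3840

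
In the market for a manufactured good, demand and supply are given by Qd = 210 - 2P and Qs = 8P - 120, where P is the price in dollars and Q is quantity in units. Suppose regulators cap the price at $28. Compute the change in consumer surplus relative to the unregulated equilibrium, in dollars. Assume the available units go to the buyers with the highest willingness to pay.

120

Setting quantity demanded equal to quantity supplied, 210 - 2P = 8P - 120, gives P* = 33 and Q* = 144.
Since 28 < 33, the ceiling is binding.
At P = 28: Qd = 210 - 2·28 = 154 and Qs = 8·28 - 120 = 104.
Consumer surplus without the control is ½ · (105 - 33) · 144 = 5184.
With the ceiling, 104 units are sold at 28 (assume they go to the highest-value buyers). The demand price at Q = 104 is 53, so CS = ½ · [(105 - 28) + (53 - 28)] · 104 = 5304.
Change in consumer surplus = 5304 - 5184 = 120.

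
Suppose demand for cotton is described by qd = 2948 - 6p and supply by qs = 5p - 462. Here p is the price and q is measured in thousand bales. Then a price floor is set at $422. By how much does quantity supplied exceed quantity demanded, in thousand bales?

1232

In a free market, 2948 - 6p = 5p - 462 gives the equilibrium p* = 310, q* = 1088.
Since 422 > 310, the floor is binding.
At p = 422: qd = 2948 - 6·422 = 416 and qs = 5·422 - 462 = 1648.
Surplus = qs - qd = 1648 - 416 = 1232.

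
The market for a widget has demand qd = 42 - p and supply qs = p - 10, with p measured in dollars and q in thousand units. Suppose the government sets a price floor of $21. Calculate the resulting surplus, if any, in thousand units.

Setting quantity demanded equal to quantity supplied, 42 - p = p - 10, gives p* = 26 and q* = 16.
The floor of 21 is below the equilibrium price 26, so it is not binding; the market clears at p* = 26, q* = 16.
Since the control does not bind, there is no surplus.

0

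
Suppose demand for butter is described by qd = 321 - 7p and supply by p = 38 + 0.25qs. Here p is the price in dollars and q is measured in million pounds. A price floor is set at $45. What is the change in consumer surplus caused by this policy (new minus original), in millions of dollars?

Rearranging supply gives qs = 4p - 152. In a free market, 321 - 7p = 4p - 152 gives the equilibrium p* = 43, q* = 20.
The floor of 45 is above the equilibrium price 43, so it binds.
At p = 45: qd = 321 - 7·45 = 6 and qs = 4·45 - 152 = 28.
Consumer surplus without the control is ½ · (321/7 - 43) · 20 = 200/7.
With the floor, consumers buy 6 units at 45, so CS = ½ · (321/7 - 45) · 6 = 18/7.
Change in consumer surplus = 18/7 - 200/7 = -26.

-26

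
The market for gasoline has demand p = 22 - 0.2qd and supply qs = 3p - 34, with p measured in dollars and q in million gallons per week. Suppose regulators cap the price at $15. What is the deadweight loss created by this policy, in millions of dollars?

21.6

Rearranging demand gives qd = 110 - 5p. Without the control the market clears where 110 - 5p = 3p - 34, i.e. p* = 18 and q* = 20.
Because the ceiling (15) lies below the market-clearing price, it is binding.
At p = 15: qd = 110 - 5·15 = 35 and qs = 3·15 - 34 = 11.
Quantity traded falls to 11. At q = 11 the demand price is (110 - 11)/5 = 19.8 and the supply price is (34 + 11)/3 = 15.
Deadweight loss = ½ · (19.8 - 15) · (20 - 11) = ½ · 4.8 · 9 = 21.6.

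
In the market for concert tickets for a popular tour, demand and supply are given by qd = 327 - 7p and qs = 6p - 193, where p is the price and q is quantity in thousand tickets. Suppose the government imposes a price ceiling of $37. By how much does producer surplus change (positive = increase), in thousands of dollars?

-114

Without the control the market clears where 327 - 7p = 6p - 193, i.e. p* = 40 and q* = 47.
The ceiling of 37 is below the equilibrium price 40, so it binds.
At p = 37: qd = 327 - 7·37 = 68 and qs = 6·37 - 193 = 29.
Producer surplus without the control is ½ · (40 - 193/6) · 47 = 2209/12.
With the ceiling, producers sell 29 units at 37, so PS = ½ · (37 - 193/6) · 29 = 841/12.
Change in producer surplus = 841/12 - 2209/12 = -114.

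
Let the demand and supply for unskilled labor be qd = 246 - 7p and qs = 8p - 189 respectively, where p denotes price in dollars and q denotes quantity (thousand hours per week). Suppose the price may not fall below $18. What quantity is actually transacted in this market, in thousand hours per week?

43

In a free market, 246 - 7p = 8p - 189 gives the equilibrium p* = 29, q* = 43.
The floor of 18 is below the equilibrium price 29, so it is not binding; the market clears at p* = 29, q* = 43.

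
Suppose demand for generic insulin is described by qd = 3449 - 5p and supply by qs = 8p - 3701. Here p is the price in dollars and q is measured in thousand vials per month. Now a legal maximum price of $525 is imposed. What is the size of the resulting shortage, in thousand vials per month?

Setting quantity demanded equal to quantity supplied, 3449 - 5p = 8p - 3701, gives p* = 550 and q* = 699.
Because the ceiling (525) lies below the market-clearing price, it is binding.
At p = 525: qd = 3449 - 5·525 = 824 and qs = 8·525 - 3701 = 499.
Shortage = qd - qs = 824 - 499 = 325.

325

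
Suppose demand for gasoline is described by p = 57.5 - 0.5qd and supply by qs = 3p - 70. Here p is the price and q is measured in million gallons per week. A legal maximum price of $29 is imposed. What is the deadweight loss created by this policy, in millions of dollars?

Rearranging demand gives qd = 115 - 2p. Without the control the market clears where 115 - 2p = 3p - 70, i.e. p* = 37 and q* = 41.
Since 29 < 37, the ceiling is binding.
At p = 29: qd = 115 - 2·29 = 57 and qs = 3·29 - 70 = 17.
Quantity traded falls to 17. At q = 17 the demand price is (115 - 17)/2 = 49 and the supply price is (70 + 17)/3 = 29.
Deadweight loss = ½ · (49 - 29) · (41 - 17) = ½ · 20 · 24 = 240.

240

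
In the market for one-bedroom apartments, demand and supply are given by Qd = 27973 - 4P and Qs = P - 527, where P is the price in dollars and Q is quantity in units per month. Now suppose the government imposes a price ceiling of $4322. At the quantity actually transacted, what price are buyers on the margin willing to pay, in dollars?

Equilibrium: 27973 - 4P = P - 527, so 28500 = 5P and P* = 5700, Q* = 5173.
Since 4322 < 5700, the ceiling is binding.
At P = 4322: Qd = 27973 - 4·4322 = 10685 and Qs = 4322 - 527 = 3795.
Only 3795 units reach the market. On the demand curve, the marginal buyer's willingness to pay at Q = 3795 is (27973 - 3795)/4 = 6044.5.

6044.5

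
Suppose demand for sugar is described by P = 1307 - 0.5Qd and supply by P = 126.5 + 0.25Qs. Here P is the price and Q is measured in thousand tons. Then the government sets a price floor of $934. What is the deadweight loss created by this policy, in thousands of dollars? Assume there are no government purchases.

257094

Rearranging demand gives Qd = 2614 - 2P; rearranging supply gives Qs = 4P - 506. Equilibrium: 2614 - 2P = 4P - 506, so 3120 = 6P and P* = 520, Q* = 1574.
Since 934 > 520, the floor is binding.
At P = 934: Qd = 2614 - 2·934 = 746 and Qs = 4·934 - 506 = 3230.
Quantity traded falls to 746. At Q = 746 the demand price is (2614 - 746)/2 = 934 and the supply price is (506 + 746)/4 = 313.
Deadweight loss = ½ · (934 - 313) · (1574 - 746) = ½ · 621 · 828 = 257094.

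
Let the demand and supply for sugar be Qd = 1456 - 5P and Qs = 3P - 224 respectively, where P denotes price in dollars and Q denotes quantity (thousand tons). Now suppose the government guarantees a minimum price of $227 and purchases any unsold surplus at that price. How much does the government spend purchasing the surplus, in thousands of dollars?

Setting quantity demanded equal to quantity supplied, 1456 - 5P = 3P - 224, gives P* = 210 and Q* = 406.
The floor of 227 is above the equilibrium price 210, so it binds.
At P = 227: Qd = 1456 - 5·227 = 321 and Qs = 3·227 - 224 = 457.
Surplus = Qs - Qd = 136.
Government expenditure = surplus × support price = 136 × 227 = 30872.

30872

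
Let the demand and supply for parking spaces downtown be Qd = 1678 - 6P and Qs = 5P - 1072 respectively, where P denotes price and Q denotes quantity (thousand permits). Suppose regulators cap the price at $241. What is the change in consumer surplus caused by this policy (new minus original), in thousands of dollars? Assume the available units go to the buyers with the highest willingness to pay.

In a free market, 1678 - 6P = 5P - 1072 gives the equilibrium P* = 250, Q* = 178.
The ceiling of 241 is below the equilibrium price 250, so it binds.
At P = 241: Qd = 1678 - 6·241 = 232 and Qs = 5·241 - 1072 = 133.
Consumer surplus without the control is ½ · (839/3 - 250) · 178 = 7921/3.
With the ceiling, 133 units are sold at 241 (assume they go to the highest-value buyers). The demand price at Q = 133 is 257.5, so CS = ½ · [(839/3 - 241) + (257.5 - 241)] · 133 = 44023/12.
Change in consumer surplus = 44023/12 - 7921/3 = 1028.25.

1028.25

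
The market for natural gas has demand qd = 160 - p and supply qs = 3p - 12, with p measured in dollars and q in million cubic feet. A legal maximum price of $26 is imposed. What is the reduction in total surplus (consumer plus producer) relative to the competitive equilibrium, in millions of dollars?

Setting quantity demanded equal to quantity supplied, 160 - p = 3p - 12, gives p* = 43 and q* = 117.
Since 26 < 43, the ceiling is binding.
At p = 26: qd = 160 - 26 = 134 and qs = 3·26 - 12 = 66.
Quantity traded falls to 66. At q = 66 the demand price is 160 - 66 = 94 and the supply price is (12 + 66)/3 = 26.
Deadweight loss = ½ · (94 - 26) · (117 - 66) = ½ · 68 · 51 = 1734.

1734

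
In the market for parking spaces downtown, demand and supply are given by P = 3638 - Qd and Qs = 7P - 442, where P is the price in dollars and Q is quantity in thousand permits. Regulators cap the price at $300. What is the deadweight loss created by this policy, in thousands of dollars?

Rearranging demand gives Qd = 3638 - P. Equilibrium: 3638 - P = 7P - 442, so 4080 = 8P and P* = 510, Q* = 3128.
Since 300 < 510, the ceiling is binding.
At P = 300: Qd = 3638 - 300 = 3338 and Qs = 7·300 - 442 = 1658.
Quantity traded falls to 1658. At Q = 1658 the demand price is 3638 - 1658 = 1980 and the supply price is (442 + 1658)/7 = 300.
Deadweight loss = ½ · (1980 - 300) · (3128 - 1658) = ½ · 1680 · 1470 = 1234800.

1234800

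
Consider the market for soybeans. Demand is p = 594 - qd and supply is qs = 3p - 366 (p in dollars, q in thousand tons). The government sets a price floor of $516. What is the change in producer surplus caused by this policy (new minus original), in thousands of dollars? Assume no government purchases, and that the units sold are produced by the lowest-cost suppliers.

8832

Rearranging demand gives qd = 594 - p. Without the control the market clears where 594 - p = 3p - 366, i.e. p* = 240 and q* = 354.
The floor of 516 is above the equilibrium price 240, so it binds.
At p = 516: qd = 594 - 516 = 78 and qs = 3·516 - 366 = 1182.
Producer surplus without the control is ½ · (240 - 122) · 354 = 20886.
With the floor, 78 units are sold at 516. The supply price at q = 78 is 148, so PS = ½ · [(516 - 122) + (516 - 148)] · 78 = 29718.
Change in producer surplus = 29718 - 20886 = 8832.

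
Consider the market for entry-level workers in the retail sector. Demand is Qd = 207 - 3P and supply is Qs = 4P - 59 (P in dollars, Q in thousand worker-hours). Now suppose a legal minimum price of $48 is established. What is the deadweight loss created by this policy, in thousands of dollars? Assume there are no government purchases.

262.5

In a free market, 207 - 3P = 4P - 59 gives the equilibrium P* = 38, Q* = 93.
Since 48 > 38, the floor is binding.
At P = 48: Qd = 207 - 3·48 = 63 and Qs = 4·48 - 59 = 133.
Quantity traded falls to 63. At Q = 63 the demand price is (207 - 63)/3 = 48 and the supply price is (59 + 63)/4 = 30.5.
Deadweight loss = ½ · (48 - 30.5) · (93 - 63) = ½ · 17.5 · 30 = 262.5.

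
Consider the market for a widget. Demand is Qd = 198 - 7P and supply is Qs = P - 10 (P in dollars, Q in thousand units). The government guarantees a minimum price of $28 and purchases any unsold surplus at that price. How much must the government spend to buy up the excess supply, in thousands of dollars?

Without the control the market clears where 198 - 7P = P - 10, i.e. P* = 26 and Q* = 16.
Because the floor (28) lies above the market-clearing price, it is binding.
At P = 28: Qd = 198 - 7·28 = 2 and Qs = 28 - 10 = 18.
Surplus = Qs - Qd = 16.
Government expenditure = surplus × support price = 16 × 28 = 448.

448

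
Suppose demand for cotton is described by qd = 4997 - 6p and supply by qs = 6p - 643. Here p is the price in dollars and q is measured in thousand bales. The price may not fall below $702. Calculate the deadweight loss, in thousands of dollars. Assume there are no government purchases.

Equilibrium: 4997 - 6p = 6p - 643, so 5640 = 12p and p* = 470, q* = 2177.
The floor of 702 is above the equilibrium price 470, so it binds.
At p = 702: qd = 4997 - 6·702 = 785 and qs = 6·702 - 643 = 3569.
Quantity traded falls to 785. At q = 785 the demand price is (4997 - 785)/6 = 702 and the supply price is (643 + 785)/6 = 238.
Deadweight loss = ½ · (702 - 238) · (2177 - 785) = ½ · 464 · 1392 = 322944.

322944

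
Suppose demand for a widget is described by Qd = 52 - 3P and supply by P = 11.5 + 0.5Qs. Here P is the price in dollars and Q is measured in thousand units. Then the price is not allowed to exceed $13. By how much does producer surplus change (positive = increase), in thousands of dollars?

Rearranging supply gives Qs = 2P - 23. Without the control the market clears where 52 - 3P = 2P - 23, i.e. P* = 15 and Q* = 7.
The ceiling of 13 is below the equilibrium price 15, so it binds.
At P = 13: Qd = 52 - 3·13 = 13 and Qs = 2·13 - 23 = 3.
Producer surplus without the control is ½ · (15 - 11.5) · 7 = 12.25.
With the ceiling, producers sell 3 units at 13, so PS = ½ · (13 - 11.5) · 3 = 2.25.
Change in producer surplus = 2.25 - 12.25 = -10.

-10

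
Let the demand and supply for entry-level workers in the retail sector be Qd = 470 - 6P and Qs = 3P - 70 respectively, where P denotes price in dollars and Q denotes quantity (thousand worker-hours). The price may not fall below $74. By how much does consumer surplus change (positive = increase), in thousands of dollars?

-952

In a free market, 470 - 6P = 3P - 70 gives the equilibrium P* = 60, Q* = 110.
Because the floor (74) lies above the market-clearing price, it is binding.
At P = 74: Qd = 470 - 6·74 = 26 and Qs = 3·74 - 70 = 152.
Consumer surplus without the control is ½ · (235/3 - 60) · 110 = 3025/3.
With the floor, consumers buy 26 units at 74, so CS = ½ · (235/3 - 74) · 26 = 169/3.
Change in consumer surplus = 169/3 - 3025/3 = -952.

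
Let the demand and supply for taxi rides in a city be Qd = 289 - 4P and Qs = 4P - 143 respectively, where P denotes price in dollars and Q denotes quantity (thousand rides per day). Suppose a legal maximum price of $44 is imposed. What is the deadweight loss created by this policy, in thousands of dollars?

400

Equilibrium: 289 - 4P = 4P - 143, so 432 = 8P and P* = 54, Q* = 73.
Because the ceiling (44) lies below the market-clearing price, it is binding.
At P = 44: Qd = 289 - 4·44 = 113 and Qs = 4·44 - 143 = 33.
Quantity traded falls to 33. At Q = 33 the demand price is (289 - 33)/4 = 64 and the supply price is (143 + 33)/4 = 44.
Deadweight loss = ½ · (64 - 44) · (73 - 33) = ½ · 20 · 40 = 400.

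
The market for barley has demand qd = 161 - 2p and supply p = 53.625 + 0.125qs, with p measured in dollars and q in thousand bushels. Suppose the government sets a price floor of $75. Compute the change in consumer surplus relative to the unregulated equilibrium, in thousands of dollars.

-432

Rearranging supply gives qs = 8p - 429. Equilibrium: 161 - 2p = 8p - 429, so 590 = 10p and p* = 59, q* = 43.
The floor of 75 is above the equilibrium price 59, so it binds.
At p = 75: qd = 161 - 2·75 = 11 and qs = 8·75 - 429 = 171.
Consumer surplus without the control is ½ · (80.5 - 59) · 43 = 462.25.
With the floor, consumers buy 11 units at 75, so CS = ½ · (80.5 - 75) · 11 = 30.25.
Change in consumer surplus = 30.25 - 462.25 = -432.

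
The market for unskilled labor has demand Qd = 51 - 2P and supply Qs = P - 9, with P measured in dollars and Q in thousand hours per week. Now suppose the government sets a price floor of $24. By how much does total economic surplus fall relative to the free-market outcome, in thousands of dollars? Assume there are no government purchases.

Equilibrium: 51 - 2P = P - 9, so 60 = 3P and P* = 20, Q* = 11.
Because the floor (24) lies above the market-clearing price, it is binding.
At P = 24: Qd = 51 - 2·24 = 3 and Qs = 24 - 9 = 15.
Quantity traded falls to 3. At Q = 3 the demand price is (51 - 3)/2 = 24 and the supply price is 9 + 3 = 12.
Deadweight loss = ½ · (24 - 12) · (11 - 3) = ½ · 12 · 8 = 48.

48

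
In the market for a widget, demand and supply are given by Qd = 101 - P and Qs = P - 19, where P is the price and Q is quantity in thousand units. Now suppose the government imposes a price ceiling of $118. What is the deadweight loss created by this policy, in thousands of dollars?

Setting quantity demanded equal to quantity supplied, 101 - P = P - 19, gives P* = 60 and Q* = 41.
The ceiling of 118 is above the equilibrium price 60, so it is not binding; the market clears at P* = 60, Q* = 41.
Since the control does not bind, no trades are prevented and deadweight loss is zero.

0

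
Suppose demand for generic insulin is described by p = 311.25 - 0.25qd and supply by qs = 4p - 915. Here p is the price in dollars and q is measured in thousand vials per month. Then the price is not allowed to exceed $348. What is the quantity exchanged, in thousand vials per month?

Rearranging demand gives qd = 1245 - 4p. Equilibrium: 1245 - 4p = 4p - 915, so 2160 = 8p and p* = 270, q* = 165.
The ceiling of 348 is above the equilibrium price 270, so it is not binding; the market clears at p* = 270, q* = 165.

165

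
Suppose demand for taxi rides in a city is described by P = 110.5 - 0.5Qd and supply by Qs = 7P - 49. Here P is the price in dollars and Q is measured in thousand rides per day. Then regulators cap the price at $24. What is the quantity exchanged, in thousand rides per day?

Rearranging demand gives Qd = 221 - 2P. Equilibrium: 221 - 2P = 7P - 49, so 270 = 9P and P* = 30, Q* = 161.
Since 24 < 30, the ceiling is binding.
At P = 24: Qd = 221 - 2·24 = 173 and Qs = 7·24 - 49 = 119.
The quantity actually transacted is the short side, supply: 119.

119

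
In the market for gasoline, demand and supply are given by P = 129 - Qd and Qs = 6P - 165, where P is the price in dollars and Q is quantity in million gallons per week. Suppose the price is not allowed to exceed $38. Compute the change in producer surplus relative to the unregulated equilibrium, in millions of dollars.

Rearranging demand gives Qd = 129 - P. Equilibrium: 129 - P = 6P - 165, so 294 = 7P and P* = 42, Q* = 87.
Because the ceiling (38) lies below the market-clearing price, it is binding.
At P = 38: Qd = 129 - 38 = 91 and Qs = 6·38 - 165 = 63.
Producer surplus without the control is ½ · (42 - 27.5) · 87 = 630.75.
With the ceiling, producers sell 63 units at 38, so PS = ½ · (38 - 27.5) · 63 = 330.75.
Change in producer surplus = 330.75 - 630.75 = -300.

-300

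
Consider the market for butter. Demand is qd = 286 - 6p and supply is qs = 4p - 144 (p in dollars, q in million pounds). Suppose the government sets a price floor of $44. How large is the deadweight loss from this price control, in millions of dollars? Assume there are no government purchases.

Equilibrium: 286 - 6p = 4p - 144, so 430 = 10p and p* = 43, q* = 28.
Since 44 > 43, the floor is binding.
At p = 44: qd = 286 - 6·44 = 22 and qs = 4·44 - 144 = 32.
Quantity traded falls to 22. At q = 22 the demand price is (286 - 22)/6 = 44 and the supply price is (144 + 22)/4 = 41.5.
Deadweight loss = ½ · (44 - 41.5) · (28 - 22) = ½ · 2.5 · 6 = 7.5.

7.5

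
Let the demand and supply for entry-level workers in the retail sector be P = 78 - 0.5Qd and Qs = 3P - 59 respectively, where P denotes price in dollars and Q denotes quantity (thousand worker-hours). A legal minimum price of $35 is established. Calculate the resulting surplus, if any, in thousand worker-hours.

Rearranging demand gives Qd = 156 - 2P. Equilibrium: 156 - 2P = 3P - 59, so 215 = 5P and P* = 43, Q* = 70.
The floor of 35 is below the equilibrium price 43, so it is not binding; the market clears at P* = 43, Q* = 70.
Since the control does not bind, there is no surplus.

0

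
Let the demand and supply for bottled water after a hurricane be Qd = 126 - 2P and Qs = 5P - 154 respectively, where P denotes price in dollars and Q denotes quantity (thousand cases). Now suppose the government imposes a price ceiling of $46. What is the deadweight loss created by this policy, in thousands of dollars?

0

In a free market, 126 - 2P = 5P - 154 gives the equilibrium P* = 40, Q* = 46.
The ceiling of 46 is above the equilibrium price 40, so it is not binding; the market clears at P* = 40, Q* = 46.
Since the control does not bind, no trades are prevented and deadweight loss is zero.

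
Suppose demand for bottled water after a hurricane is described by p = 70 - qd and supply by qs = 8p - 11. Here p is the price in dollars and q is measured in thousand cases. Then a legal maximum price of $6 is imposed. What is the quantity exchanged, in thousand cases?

37

Rearranging demand gives qd = 70 - p. Without the control the market clears where 70 - p = 8p - 11, i.e. p* = 9 and q* = 61.
Because the ceiling (6) lies below the market-clearing price, it is binding.
At p = 6: qd = 70 - 6 = 64 and qs = 8·6 - 11 = 37.
The quantity actually transacted is the short side, supply: 37.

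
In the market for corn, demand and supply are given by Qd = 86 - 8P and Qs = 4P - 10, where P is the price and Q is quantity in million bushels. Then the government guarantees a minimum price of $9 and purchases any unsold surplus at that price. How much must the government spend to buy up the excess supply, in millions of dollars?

Setting quantity demanded equal to quantity supplied, 86 - 8P = 4P - 10, gives P* = 8 and Q* = 22.
Since 9 > 8, the floor is binding.
At P = 9: Qd = 86 - 8·9 = 14 and Qs = 4·9 - 10 = 26.
Surplus = Qs - Qd = 12.
Government expenditure = surplus × support price = 12 × 9 = 108.

108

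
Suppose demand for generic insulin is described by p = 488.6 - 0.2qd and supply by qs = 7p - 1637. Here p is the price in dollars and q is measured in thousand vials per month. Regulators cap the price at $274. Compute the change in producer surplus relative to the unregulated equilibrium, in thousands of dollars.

Rearranging demand gives qd = 2443 - 5p. Setting quantity demanded equal to quantity supplied, 2443 - 5p = 7p - 1637, gives p* = 340 and q* = 743.
Because the ceiling (274) lies below the market-clearing price, it is binding.
At p = 274: qd = 2443 - 5·274 = 1073 and qs = 7·274 - 1637 = 281.
Producer surplus without the control is ½ · (340 - 1637/7) · 743 = 552049/14.
With the ceiling, producers sell 281 units at 274, so PS = ½ · (274 - 1637/7) · 281 = 78961/14.
Change in producer surplus = 78961/14 - 552049/14 = -33792.

-33792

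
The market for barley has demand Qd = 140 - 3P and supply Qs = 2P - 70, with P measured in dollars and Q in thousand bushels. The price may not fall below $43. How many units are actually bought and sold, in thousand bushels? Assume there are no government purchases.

In a free market, 140 - 3P = 2P - 70 gives the equilibrium P* = 42, Q* = 14.
The floor of 43 is above the equilibrium price 42, so it binds.
At P = 43: Qd = 140 - 3·43 = 11 and Qs = 2·43 - 70 = 16.
The quantity actually transacted is the short side, demand: 11.

11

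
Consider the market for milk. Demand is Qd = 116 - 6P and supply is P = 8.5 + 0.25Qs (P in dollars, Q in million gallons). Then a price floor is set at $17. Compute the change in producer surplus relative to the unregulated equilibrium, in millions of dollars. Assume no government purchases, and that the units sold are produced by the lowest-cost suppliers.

Rearranging supply gives Qs = 4P - 34. Setting quantity demanded equal to quantity supplied, 116 - 6P = 4P - 34, gives P* = 15 and Q* = 26.
The floor of 17 is above the equilibrium price 15, so it binds.
At P = 17: Qd = 116 - 6·17 = 14 and Qs = 4·17 - 34 = 34.
Producer surplus without the control is ½ · (15 - 8.5) · 26 = 84.5.
With the floor, 14 units are sold at 17. The supply price at Q = 14 is 12, so PS = ½ · [(17 - 8.5) + (17 - 12)] · 14 = 94.5.
Change in producer surplus = 94.5 - 84.5 = 10.

10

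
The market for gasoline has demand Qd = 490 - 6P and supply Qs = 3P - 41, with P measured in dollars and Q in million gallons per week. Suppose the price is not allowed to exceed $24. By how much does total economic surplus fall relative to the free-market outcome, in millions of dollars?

2756.25

Without the control the market clears where 490 - 6P = 3P - 41, i.e. P* = 59 and Q* = 136.
The ceiling of 24 is below the equilibrium price 59, so it binds.
At P = 24: Qd = 490 - 6·24 = 346 and Qs = 3·24 - 41 = 31.
Quantity traded falls to 31. At Q = 31 the demand price is (490 - 31)/6 = 76.5 and the supply price is (41 + 31)/3 = 24.
Deadweight loss = ½ · (76.5 - 24) · (136 - 31) = ½ · 52.5 · 105 = 2756.25.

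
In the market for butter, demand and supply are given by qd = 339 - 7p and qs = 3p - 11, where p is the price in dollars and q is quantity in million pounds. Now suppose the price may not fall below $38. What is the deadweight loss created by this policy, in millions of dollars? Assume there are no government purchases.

Equilibrium: 339 - 7p = 3p - 11, so 350 = 10p and p* = 35, q* = 94.
Since 38 > 35, the floor is binding.
At p = 38: qd = 339 - 7·38 = 73 and qs = 3·38 - 11 = 103.
Quantity traded falls to 73. At q = 73 the demand price is (339 - 73)/7 = 38 and the supply price is (11 + 73)/3 = 28.
Deadweight loss = ½ · (38 - 28) · (94 - 73) = ½ · 10 · 21 = 105.

105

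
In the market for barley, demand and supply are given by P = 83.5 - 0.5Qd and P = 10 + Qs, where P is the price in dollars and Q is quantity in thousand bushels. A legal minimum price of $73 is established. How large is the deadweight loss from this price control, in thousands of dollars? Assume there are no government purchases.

Rearranging demand gives Qd = 167 - 2P; rearranging supply gives Qs = P - 10. Setting quantity demanded equal to quantity supplied, 167 - 2P = P - 10, gives P* = 59 and Q* = 49.
The floor of 73 is above the equilibrium price 59, so it binds.
At P = 73: Qd = 167 - 2·73 = 21 and Qs = 73 - 10 = 63.
Quantity traded falls to 21. At Q = 21 the demand price is (167 - 21)/2 = 73 and the supply price is 10 + 21 = 31.
Deadweight loss = ½ · (73 - 31) · (49 - 21) = ½ · 42 · 28 = 588.

588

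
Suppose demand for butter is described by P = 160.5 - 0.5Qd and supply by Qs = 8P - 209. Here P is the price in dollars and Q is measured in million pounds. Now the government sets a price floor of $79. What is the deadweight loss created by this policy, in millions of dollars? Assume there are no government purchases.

845

Rearranging demand gives Qd = 321 - 2P. In a free market, 321 - 2P = 8P - 209 gives the equilibrium P* = 53, Q* = 215.
Because the floor (79) lies above the market-clearing price, it is binding.
At P = 79: Qd = 321 - 2·79 = 163 and Qs = 8·79 - 209 = 423.
Quantity traded falls to 163. At Q = 163 the demand price is (321 - 163)/2 = 79 and the supply price is (209 + 163)/8 = 46.5.
Deadweight loss = ½ · (79 - 46.5) · (215 - 163) = ½ · 32.5 · 52 = 845.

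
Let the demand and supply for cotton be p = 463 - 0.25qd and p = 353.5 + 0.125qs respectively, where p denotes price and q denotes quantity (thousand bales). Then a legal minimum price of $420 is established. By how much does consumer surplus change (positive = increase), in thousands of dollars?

Rearranging demand gives qd = 1852 - 4p; rearranging supply gives qs = 8p - 2828. Equilibrium: 1852 - 4p = 8p - 2828, so 4680 = 12p and p* = 390, q* = 292.
Since 420 > 390, the floor is binding.
At p = 420: qd = 1852 - 4·420 = 172 and qs = 8·420 - 2828 = 532.
Consumer surplus without the control is ½ · (463 - 390) · 292 = 10658.
With the floor, consumers buy 172 units at 420, so CS = ½ · (463 - 420) · 172 = 3698.
Change in consumer surplus = 3698 - 10658 = -6960.

-6960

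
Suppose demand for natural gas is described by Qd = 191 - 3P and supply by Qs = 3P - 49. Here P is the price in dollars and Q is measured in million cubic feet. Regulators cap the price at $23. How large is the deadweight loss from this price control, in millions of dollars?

867

Setting quantity demanded equal to quantity supplied, 191 - 3P = 3P - 49, gives P* = 40 and Q* = 71.
The ceiling of 23 is below the equilibrium price 40, so it binds.
At P = 23: Qd = 191 - 3·23 = 122 and Qs = 3·23 - 49 = 20.
Quantity traded falls to 20. At Q = 20 the demand price is (191 - 20)/3 = 57 and the supply price is (49 + 20)/3 = 23.
Deadweight loss = ½ · (57 - 23) · (71 - 20) = ½ · 34 · 51 = 867.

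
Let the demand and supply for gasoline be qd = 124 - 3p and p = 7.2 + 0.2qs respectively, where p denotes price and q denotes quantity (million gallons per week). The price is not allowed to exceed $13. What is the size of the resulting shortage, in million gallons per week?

56

Rearranging supply gives qs = 5p - 36. Setting quantity demanded equal to quantity supplied, 124 - 3p = 5p - 36, gives p* = 20 and q* = 64.
The ceiling of 13 is below the equilibrium price 20, so it binds.
At p = 13: qd = 124 - 3·13 = 85 and qs = 5·13 - 36 = 29.
Shortage = qd - qs = 85 - 29 = 56.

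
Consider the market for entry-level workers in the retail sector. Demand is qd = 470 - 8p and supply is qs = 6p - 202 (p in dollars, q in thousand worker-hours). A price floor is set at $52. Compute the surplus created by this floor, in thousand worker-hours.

56

In a free market, 470 - 8p = 6p - 202 gives the equilibrium p* = 48, q* = 86.
Because the floor (52) lies above the market-clearing price, it is binding.
At p = 52: qd = 470 - 8·52 = 54 and qs = 6·52 - 202 = 110.
Surplus = qs - qd = 110 - 54 = 56.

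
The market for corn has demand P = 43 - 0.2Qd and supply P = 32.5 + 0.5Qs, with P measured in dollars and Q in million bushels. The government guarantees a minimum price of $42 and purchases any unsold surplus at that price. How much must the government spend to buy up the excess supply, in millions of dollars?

588

Rearranging demand gives Qd = 215 - 5P; rearranging supply gives Qs = 2P - 65. Equilibrium: 215 - 5P = 2P - 65, so 280 = 7P and P* = 40, Q* = 15.
Since 42 > 40, the floor is binding.
At P = 42: Qd = 215 - 5·42 = 5 and Qs = 2·42 - 65 = 19.
Surplus = Qs - Qd = 14.
Government expenditure = surplus × support price = 14 × 42 = 588.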